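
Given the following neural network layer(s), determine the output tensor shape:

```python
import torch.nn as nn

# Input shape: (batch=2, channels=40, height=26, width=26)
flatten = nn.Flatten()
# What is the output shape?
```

Input: (2, 40, 26, 26) -> Output: (2, 27040)

Answer: (2, 27040)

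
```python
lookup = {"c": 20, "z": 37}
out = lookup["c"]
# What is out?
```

Trace:
`lookup = {"c": 20, "z": 37}` → lookup = {'c': 20, 'z': 37}
`out = lookup["c"]` → out = 20
So out = 20

Answer: 20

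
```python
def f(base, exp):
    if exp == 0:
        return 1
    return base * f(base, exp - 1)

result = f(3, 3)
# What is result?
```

f(3, 3) = 3 * 3 * 3 = 27

Answer: 27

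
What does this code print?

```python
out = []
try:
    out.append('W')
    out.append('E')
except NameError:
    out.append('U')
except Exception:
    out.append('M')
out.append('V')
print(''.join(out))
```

Execution trace: 'W' (try body) → 'E' (try body, no exception) → 'V' (after the try/except). Output: WEV

Answer: WEV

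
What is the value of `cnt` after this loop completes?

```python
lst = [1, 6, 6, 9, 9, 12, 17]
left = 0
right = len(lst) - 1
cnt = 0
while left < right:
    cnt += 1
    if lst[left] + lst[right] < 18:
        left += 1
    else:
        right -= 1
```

Steps to find pair summing to 18
`cnt` takes the values: 0 → 1 → 2 → 3 → 4 → 5 → 6

Answer: 6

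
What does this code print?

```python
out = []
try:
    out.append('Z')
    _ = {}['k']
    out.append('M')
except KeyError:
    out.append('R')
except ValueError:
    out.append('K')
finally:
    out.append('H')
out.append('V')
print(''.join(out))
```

Execution trace: 'Z' (try body) → 'R' (except KeyError) → 'H' (finally) → 'V' (after the try/except). Output: ZRHV

Answer: ZRHV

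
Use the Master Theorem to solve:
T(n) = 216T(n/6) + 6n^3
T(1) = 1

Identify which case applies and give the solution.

a=216, b=6, f(n)=6n^3. log_6(216) = 3. Since c=3 = 3, Case 2 applies: T(n) = Θ(n^log_b(a) · log n) = O(n^3 log n).

Answer: O(n^3 log n) - Case 2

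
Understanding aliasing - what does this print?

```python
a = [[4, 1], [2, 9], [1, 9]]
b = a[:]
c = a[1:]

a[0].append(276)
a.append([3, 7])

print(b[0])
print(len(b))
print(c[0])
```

Key concept: slice with nested mutation.
Step by step:
`a = [[4, 1], [2, 9], [1, 9]]` → a = [[4, 1], [2, 9], [1, 9]]
`b = a[:]` → b = [[4, 1], [2, 9], [1, 9]]
`c = a[1:]` → c = [[2, 9], [1, 9]]
`a[0].append(276)` → a = [[4, 1, 276], [2, 9], [1, 9]]; b = [[4, 1, 276], [2, 9], [1, 9]]
`a.append([3, 7])` → a = [[4, 1, 276], [2, 9], [1, 9], [3, 7]]
`print(b[0])` → prints [4, 1, 276]
`print(len(b))` → prints 3
`print(c[0])` → prints [2, 9]

Answer:
[4, 1, 276]
3
[2, 9]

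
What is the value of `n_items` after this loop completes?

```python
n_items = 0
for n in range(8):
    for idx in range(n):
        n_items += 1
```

Triangle number: 0+1+2+...+7
`n_items` takes the values: 0 → 1 → 2 → 3 → 4 → 5 → 6 → 7 → 8 → 9 → 10 → 11 → 12 → 13 → 14 → 15 → 16 → 17 → 18 → 19 → 20 → 21 → 22 → 23 → 24 → 25 → 26 → 27 → 28

Answer: 28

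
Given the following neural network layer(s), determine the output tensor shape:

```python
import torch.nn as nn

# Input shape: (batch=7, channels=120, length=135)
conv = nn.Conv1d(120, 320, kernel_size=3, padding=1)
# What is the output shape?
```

Input: (7, 120, 135) -> Output: (7, 320, 135)

Answer: (7, 320, 135)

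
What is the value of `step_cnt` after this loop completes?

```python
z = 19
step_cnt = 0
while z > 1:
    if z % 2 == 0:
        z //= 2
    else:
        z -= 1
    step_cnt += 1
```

Steps to reduce 19 to 1
`step_cnt` takes the values: 0 → 1 → 2 → 3 → 4 → 5 → 6

Answer: 6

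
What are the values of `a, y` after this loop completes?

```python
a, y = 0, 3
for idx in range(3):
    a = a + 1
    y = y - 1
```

a goes 0→3, y goes 3→0
`a, y` takes the values: (0, 3) → (1, 3) → (1, 2) → (2, 2) → (2, 1) → (3, 1) → (3, 0)

Answer: 3, 0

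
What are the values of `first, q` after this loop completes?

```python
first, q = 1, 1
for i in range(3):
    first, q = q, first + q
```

Fibonacci: after 3 iterations
`first, q` takes the values: (1, 1) → (1, 2) → (2, 3) → (3, 5)

Answer: 3, 5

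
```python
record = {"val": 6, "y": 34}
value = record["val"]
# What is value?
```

Trace:
`record = {"val": 6, "y": 34}` → record = {'val': 6, 'y': 34}
`value = record["val"]` → value = 6
So value = 6

Answer: 6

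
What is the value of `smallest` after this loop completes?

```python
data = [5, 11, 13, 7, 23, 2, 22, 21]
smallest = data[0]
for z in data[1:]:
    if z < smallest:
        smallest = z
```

Minimum of [5, 11, 13, 7, 23, 2, 22, 21]
`smallest` takes the values: 5 → 2

Answer: 2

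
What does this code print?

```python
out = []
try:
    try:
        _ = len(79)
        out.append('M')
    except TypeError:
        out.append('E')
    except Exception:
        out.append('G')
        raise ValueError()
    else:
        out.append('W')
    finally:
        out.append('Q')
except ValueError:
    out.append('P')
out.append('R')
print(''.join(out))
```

Execution trace: 'E' (inner except TypeError) → 'Q' (inner finally) → 'R' (after the try/except). Output: EQR

Answer: EQR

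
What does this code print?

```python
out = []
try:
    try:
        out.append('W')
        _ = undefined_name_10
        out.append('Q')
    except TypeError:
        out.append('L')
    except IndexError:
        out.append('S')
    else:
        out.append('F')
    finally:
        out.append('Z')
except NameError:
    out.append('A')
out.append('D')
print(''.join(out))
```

Execution trace: 'W' (inner try body) → 'Z' (inner finally) → 'A' (outer except NameError) → 'D' (after the try/except). Output: WZAD

Answer: WZAD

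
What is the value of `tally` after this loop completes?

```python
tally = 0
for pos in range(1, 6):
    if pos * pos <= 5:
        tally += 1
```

Count numbers where pos² ≤ 5
`tally` takes the values: 0 → 1 → 2

Answer: 2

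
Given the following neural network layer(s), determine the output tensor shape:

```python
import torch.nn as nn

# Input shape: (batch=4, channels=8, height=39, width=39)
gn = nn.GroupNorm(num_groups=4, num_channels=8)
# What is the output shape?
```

Input: (4, 8, 39, 39) -> Output: (4, 8, 39, 39)

Answer: (4, 8, 39, 39)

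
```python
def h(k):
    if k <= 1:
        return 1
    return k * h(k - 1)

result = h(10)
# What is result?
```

h(10) = 10 * 9 * 8 * 7 * 6 * 5 * 4 * 3 * 2 * 1 = 3628800

Answer: 3628800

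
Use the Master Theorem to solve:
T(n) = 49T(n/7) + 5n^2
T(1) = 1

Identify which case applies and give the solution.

a=49, b=7, f(n)=5n^2. log_7(49) = 2. Since c=2 = 2, Case 2 applies: T(n) = Θ(n^log_b(a) · log n) = O(n^2 log n).

Answer: O(n^2 log n) - Case 2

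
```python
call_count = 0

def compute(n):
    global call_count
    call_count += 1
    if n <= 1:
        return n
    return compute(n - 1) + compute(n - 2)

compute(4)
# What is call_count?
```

Calls(n) = 1 + Calls(n-1) + Calls(n-2); Calls(0)=Calls(1)=1. For n=4 this gives 9.

Answer: 9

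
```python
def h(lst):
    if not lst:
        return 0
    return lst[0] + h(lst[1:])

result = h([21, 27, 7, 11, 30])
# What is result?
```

21 + 27 + 7 + 11 + 30 + 0 = 96

Answer: 96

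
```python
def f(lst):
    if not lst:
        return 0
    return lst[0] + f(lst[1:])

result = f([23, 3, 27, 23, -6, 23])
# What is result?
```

23 + 3 + 27 + 23 + (-6) + 23 + 0 = 93

Answer: 93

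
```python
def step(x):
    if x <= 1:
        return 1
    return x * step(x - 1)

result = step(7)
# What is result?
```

step(7) = 7 * 6 * 5 * 4 * 3 * 2 * 1 = 5040

Answer: 5040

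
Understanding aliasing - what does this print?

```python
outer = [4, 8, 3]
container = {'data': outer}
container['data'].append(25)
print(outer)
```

Key concept: dict holds reference to list.
Step by step:
`outer = [4, 8, 3]` → outer = [4, 8, 3]
`container = {'data': outer}` → container = {'data': [4, 8, 3]}
`container['data'].append(25)` → outer = [4, 8, 3, 25]; container = {'data': [4, 8, 3, 25]}
`print(outer)` → prints [4, 8, 3, 25]

Answer: [4, 8, 3, 25]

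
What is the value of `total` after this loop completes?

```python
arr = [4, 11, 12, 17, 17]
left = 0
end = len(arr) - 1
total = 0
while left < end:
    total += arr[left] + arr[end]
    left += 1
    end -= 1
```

Sum of pairs from ends
`total` takes the values: 0 → 21 → 49

Answer: 49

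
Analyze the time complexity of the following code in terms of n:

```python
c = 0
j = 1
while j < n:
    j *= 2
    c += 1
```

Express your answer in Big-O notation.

Each loop level contributes: log n. Multiplying the contributions gives O(log n).

Answer: O(log n)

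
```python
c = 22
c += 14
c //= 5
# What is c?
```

Trace:
`c = 22` → c = 22
`c += 14` → c = 36
`c //= 5` → c = 7
So c = 7

Answer: 7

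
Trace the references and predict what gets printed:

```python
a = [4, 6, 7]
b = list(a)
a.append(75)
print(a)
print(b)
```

Key concept: list() constructor creates copy.
Step by step:
`a = [4, 6, 7]` → a = [4, 6, 7]
`b = list(a)` → b = [4, 6, 7]
`a.append(75)` → a = [4, 6, 7, 75]
`print(a)` → prints [4, 6, 7, 75]
`print(b)` → prints [4, 6, 7]

Answer:
[4, 6, 7, 75]
[4, 6, 7]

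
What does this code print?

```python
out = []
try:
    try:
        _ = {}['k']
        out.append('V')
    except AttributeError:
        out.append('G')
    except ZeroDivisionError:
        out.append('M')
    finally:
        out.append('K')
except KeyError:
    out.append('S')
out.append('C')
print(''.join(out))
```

Execution trace: 'K' (inner finally) → 'S' (outer except KeyError) → 'C' (after the try/except). Output: KSC

Answer: KSC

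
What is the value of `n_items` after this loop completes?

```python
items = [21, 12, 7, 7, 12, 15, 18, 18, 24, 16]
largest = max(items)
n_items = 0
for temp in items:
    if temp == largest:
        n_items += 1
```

Count of max value 24 in [21, 12, 7, 7, 12, 15, 18, 18, 24, 16]
`n_items` takes the values: 0 → 1

Answer: 1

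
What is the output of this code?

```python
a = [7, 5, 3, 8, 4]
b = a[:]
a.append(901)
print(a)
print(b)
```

Key concept: slice [:] creates copy.
Step by step:
`a = [7, 5, 3, 8, 4]` → a = [7, 5, 3, 8, 4]
`b = a[:]` → b = [7, 5, 3, 8, 4]
`a.append(901)` → a = [7, 5, 3, 8, 4, 901]
`print(a)` → prints [7, 5, 3, 8, 4, 901]
`print(b)` → prints [7, 5, 3, 8, 4]

Answer:
[7, 5, 3, 8, 4, 901]
[7, 5, 3, 8, 4]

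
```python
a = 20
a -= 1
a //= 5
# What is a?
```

Trace:
`a = 20` → a = 20
`a -= 1` → a = 19
`a //= 5` → a = 3
So a = 3

Answer: 3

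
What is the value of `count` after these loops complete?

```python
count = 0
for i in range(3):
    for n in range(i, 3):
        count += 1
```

Upper triangle: 3 + 2 + ... + 1
`count` takes the values: 0 → 1 → 2 → 3 → 4 → 5 → 6

Answer: 6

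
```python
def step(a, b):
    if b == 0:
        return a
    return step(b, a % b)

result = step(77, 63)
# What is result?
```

step(77, 63) -> step(63, 14) -> step(14, 7) -> step(7, 0) -> 7

Answer: 7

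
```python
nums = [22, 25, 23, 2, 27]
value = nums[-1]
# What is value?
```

Trace:
`nums = [22, 25, 23, 2, 27]` → nums = [22, 25, 23, 2, 27]
`value = nums[-1]` → value = 27
So value = 27

Answer: 27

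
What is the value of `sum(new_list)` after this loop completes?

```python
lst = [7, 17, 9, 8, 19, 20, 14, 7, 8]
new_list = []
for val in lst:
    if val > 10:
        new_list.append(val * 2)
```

Sum of doubled values > 10
`new_list` takes the values: [] → [34] → [34, 38] → [34, 38, 40] → [34, 38, 40, 28]
So `sum(new_list)` = 140

Answer: 140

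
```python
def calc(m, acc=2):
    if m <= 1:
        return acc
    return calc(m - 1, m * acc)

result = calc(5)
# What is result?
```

Accumulator trace (n, acc): (5, 2) -> (4, 10) -> (3, 40) -> (2, 120) -> (1, 240) -> return 240

Answer: 240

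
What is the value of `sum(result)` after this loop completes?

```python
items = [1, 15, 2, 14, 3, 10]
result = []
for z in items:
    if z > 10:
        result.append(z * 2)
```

Sum of doubled values > 10
`result` takes the values: [] → [30] → [30, 28]
So `sum(result)` = 58

Answer: 58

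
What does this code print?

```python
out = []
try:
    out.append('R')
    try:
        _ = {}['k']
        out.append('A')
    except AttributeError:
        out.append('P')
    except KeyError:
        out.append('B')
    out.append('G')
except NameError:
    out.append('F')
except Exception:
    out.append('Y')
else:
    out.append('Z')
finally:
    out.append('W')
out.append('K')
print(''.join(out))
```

Execution trace: 'R' (try body) → 'B' (inner except KeyError) → 'G' (try body, no exception) → 'Z' (else) → 'W' (finally) → 'K' (after the try/except). Output: RBGZWK

Answer: RBGZWK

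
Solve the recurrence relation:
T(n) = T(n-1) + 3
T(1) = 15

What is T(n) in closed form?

Unrolling: T(n) = T(1) + 3·(n-1) = 15 + 3(n-1) = 3n + 12.

Answer: T(n) = 3n + 12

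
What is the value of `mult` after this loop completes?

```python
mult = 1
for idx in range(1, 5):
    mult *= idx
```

4! = 24
`mult` takes the values: 1 → 2 → 6 → 24

Answer: 24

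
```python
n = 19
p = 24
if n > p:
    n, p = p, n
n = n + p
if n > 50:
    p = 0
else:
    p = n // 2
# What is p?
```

Trace:
`n = 19` → n = 19
`p = 24` → p = 24
`if n > p: ...` → n > p is False → no variable changes
`n = n + p` → n = 43
`if n > 50: ...` → n > 50 is False, take else branch → p = 21
So p = 21

Answer: 21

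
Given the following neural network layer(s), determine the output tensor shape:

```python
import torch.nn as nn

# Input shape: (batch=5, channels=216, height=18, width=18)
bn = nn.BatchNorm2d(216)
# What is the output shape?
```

Input: (5, 216, 18, 18) -> Output: (5, 216, 18, 18)

Answer: (5, 216, 18, 18)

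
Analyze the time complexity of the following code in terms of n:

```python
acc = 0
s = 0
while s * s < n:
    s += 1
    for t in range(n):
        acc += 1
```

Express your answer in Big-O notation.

Each loop level contributes: √n × n. Multiplying the contributions gives O(n√n).

Answer: O(n√n)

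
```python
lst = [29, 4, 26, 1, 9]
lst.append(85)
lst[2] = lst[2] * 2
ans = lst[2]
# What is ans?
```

Trace:
`lst = [29, 4, 26, 1, 9]` → lst = [29, 4, 26, 1, 9]
`lst.append(85)` → lst = [29, 4, 26, 1, 9, 85]
`lst[2] = lst[2] * 2` → lst = [29, 4, 52, 1, 9, 85]
`ans = lst[2]` → ans = 52
So ans = 52

Answer: 52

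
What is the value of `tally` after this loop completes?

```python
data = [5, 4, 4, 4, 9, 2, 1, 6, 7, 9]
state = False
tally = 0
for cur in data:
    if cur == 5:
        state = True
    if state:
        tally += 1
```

Count elements after first 5 in [5, 4, 4, 4, 9, 2, 1, 6, 7, 9]
`tally` takes the values: 0 → 1 → 2 → 3 → 4 → 5 → 6 → 7 → 8 → 9 → 10

Answer: 10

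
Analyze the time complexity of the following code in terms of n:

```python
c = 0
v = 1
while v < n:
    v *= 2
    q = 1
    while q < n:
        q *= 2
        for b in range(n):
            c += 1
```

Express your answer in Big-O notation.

Each loop level contributes: log n × log n × n. Multiplying the contributions gives O(n log² n).

Answer: O(n log² n)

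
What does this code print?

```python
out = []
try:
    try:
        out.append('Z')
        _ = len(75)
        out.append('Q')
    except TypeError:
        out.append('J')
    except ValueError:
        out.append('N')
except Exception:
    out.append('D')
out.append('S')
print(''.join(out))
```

Execution trace: 'Z' (inner try body) → 'J' (inner except TypeError) → 'S' (after the try/except). Output: ZJS

Answer: ZJS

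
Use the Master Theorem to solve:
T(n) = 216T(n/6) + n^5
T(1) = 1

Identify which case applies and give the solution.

a=216, b=6, f(n)=n^5. log_6(216) = 3. Since c=5 > 3 and the regularity condition holds (216(n/6)^5 = (216/6^5)n^5 with 216/6^5 < 1), Case 3 applies: T(n) = Θ(f(n)) = O(n^5).

Answer: O(n^5) - Case 3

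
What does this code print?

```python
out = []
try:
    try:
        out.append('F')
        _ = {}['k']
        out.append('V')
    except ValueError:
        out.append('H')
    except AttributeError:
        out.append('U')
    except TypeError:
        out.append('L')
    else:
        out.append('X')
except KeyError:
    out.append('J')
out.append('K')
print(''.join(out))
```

Execution trace: 'F' (try body) → 'J' (outer except KeyError) → 'K' (after the try/except). Output: FJK

Answer: FJK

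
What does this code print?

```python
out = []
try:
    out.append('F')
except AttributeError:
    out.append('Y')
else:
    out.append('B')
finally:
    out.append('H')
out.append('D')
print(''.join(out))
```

Execution trace: 'F' (try body, no exception) → 'B' (else) → 'H' (finally) → 'D' (after the try/except). Output: FBHD

Answer: FBHD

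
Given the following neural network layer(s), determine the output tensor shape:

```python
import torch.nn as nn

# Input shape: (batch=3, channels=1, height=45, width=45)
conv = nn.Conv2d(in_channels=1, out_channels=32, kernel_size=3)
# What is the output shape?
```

Input: (3, 1, 45, 45) -> Output: (3, 32, 43, 43)

Answer: (3, 32, 43, 43)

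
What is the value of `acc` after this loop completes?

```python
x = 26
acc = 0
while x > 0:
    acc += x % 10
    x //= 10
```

Sum digits of 26
`acc` takes the values: 0 → 6 → 8

Answer: 8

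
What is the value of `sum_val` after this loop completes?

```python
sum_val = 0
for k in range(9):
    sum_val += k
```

Sum of 0 to 8 = 36
`sum_val` takes the values: 0 → 1 → 3 → 6 → 10 → 15 → 21 → 28 → 36

Answer: 36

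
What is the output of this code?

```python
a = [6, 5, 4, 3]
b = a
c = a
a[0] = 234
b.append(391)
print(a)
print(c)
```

Key concept: multiple aliases.
Step by step:
`a = [6, 5, 4, 3]` → a = [6, 5, 4, 3]
`b = a` → b = [6, 5, 4, 3] (same object as a)
`c = a` → c = [6, 5, 4, 3] (same object as a, b)
`a[0] = 234` → a = [234, 5, 4, 3] (same object as b, c); b = [234, 5, 4, 3] (same object as a, c); c = [234, 5, 4, 3] (same object as a, b)
`b.append(391)` → a = [234, 5, 4, 3, 391] (same object as b, c); b = [234, 5, 4, 3, 391] (same object as a, c); c = [234, 5, 4, 3, 391] (same object as a, b)
`print(a)` → prints [234, 5, 4, 3, 391]
`print(c)` → prints [234, 5, 4, 3, 391]

Answer:
[234, 5, 4, 3, 391]
[234, 5, 4, 3, 391]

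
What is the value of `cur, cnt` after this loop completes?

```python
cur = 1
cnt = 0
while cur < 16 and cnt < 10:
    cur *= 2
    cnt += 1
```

Double until >= 16 or 10 iterations
`cur, cnt` takes the values: (1, 0) → (2, 0) → (2, 1) → (4, 1) → (4, 2) → (8, 2) → (8, 3) → (16, 3) → (16, 4)

Answer: 16, 4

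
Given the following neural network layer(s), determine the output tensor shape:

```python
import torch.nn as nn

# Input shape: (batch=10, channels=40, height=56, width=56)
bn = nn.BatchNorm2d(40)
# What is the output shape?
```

Input: (10, 40, 56, 56) -> Output: (10, 40, 56, 56)

Answer: (10, 40, 56, 56)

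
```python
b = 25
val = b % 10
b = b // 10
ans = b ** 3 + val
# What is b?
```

Trace:
`b = 25` → b = 25
`val = b % 10` → val = 5
`b = b // 10` → b = 2
`ans = b ** 3 + val` → ans = 13
So b = 2

Answer: 2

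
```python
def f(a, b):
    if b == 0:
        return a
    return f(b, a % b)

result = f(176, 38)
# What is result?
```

f(176, 38) -> f(38, 24) -> f(24, 14) -> f(14, 10) -> f(10, 4) -> f(4, 2) -> f(2, 0) -> 2

Answer: 2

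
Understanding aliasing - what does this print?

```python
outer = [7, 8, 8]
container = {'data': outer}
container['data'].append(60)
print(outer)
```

Key concept: dict holds reference to list.
Step by step:
`outer = [7, 8, 8]` → outer = [7, 8, 8]
`container = {'data': outer}` → container = {'data': [7, 8, 8]}
`container['data'].append(60)` → outer = [7, 8, 8, 60]; container = {'data': [7, 8, 8, 60]}
`print(outer)` → prints [7, 8, 8, 60]

Answer: [7, 8, 8, 60]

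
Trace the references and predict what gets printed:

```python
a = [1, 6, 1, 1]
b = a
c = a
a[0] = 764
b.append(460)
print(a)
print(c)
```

Key concept: multiple aliases.
Step by step:
`a = [1, 6, 1, 1]` → a = [1, 6, 1, 1]
`b = a` → b = [1, 6, 1, 1] (same object as a)
`c = a` → c = [1, 6, 1, 1] (same object as a, b)
`a[0] = 764` → a = [764, 6, 1, 1] (same object as b, c); b = [764, 6, 1, 1] (same object as a, c); c = [764, 6, 1, 1] (same object as a, b)
`b.append(460)` → a = [764, 6, 1, 1, 460] (same object as b, c); b = [764, 6, 1, 1, 460] (same object as a, c); c = [764, 6, 1, 1, 460] (same object as a, b)
`print(a)` → prints [764, 6, 1, 1, 460]
`print(c)` → prints [764, 6, 1, 1, 460]

Answer:
[764, 6, 1, 1, 460]
[764, 6, 1, 1, 460]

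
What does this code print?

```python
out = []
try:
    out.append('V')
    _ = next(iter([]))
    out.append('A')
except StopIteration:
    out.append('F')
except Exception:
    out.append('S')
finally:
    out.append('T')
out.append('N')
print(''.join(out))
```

Execution trace: 'V' (try body) → 'F' (except StopIteration) → 'T' (finally) → 'N' (after the try/except). Output: VFTN

Answer: VFTN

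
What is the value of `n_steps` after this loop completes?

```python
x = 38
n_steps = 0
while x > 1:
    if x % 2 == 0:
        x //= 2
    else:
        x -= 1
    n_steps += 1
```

Steps to reduce 38 to 1
`n_steps` takes the values: 0 → 1 → 2 → 3 → 4 → 5 → 6 → 7

Answer: 7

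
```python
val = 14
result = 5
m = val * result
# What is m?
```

Trace:
`val = 14` → val = 14
`result = 5` → result = 5
`m = val * result` → m = 70
So m = 70

Answer: 70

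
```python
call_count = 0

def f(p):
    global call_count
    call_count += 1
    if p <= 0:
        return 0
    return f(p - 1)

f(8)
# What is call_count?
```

Linear recursion stepping by 1: 9 calls from p=8 down to ≤0.

Answer: 9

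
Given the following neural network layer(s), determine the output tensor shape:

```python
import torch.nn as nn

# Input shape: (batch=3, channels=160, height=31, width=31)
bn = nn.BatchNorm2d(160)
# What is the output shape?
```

Input: (3, 160, 31, 31) -> Output: (3, 160, 31, 31)

Answer: (3, 160, 31, 31)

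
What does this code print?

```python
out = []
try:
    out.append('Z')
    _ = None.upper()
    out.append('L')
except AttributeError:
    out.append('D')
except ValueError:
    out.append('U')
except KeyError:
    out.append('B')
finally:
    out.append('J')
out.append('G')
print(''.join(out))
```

Execution trace: 'Z' (try body) → 'D' (except AttributeError) → 'J' (finally) → 'G' (after the try/except). Output: ZDJG

Answer: ZDJG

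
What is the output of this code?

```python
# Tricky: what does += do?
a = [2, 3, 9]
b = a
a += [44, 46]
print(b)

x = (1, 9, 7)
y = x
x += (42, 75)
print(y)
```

Key concept: += behavior differs for mutable vs immutable.
Step by step:
`a = [2, 3, 9]` → a = [2, 3, 9]
`b = a` → b = [2, 3, 9] (same object as a)
`a += [44, 46]` → a = [2, 3, 9, 44, 46] (same object as b); b = [2, 3, 9, 44, 46] (same object as a)
`print(b)` → prints [2, 3, 9, 44, 46]
`x = (1, 9, 7)` → x = (1, 9, 7)
`y = x` → y = (1, 9, 7)
`x += (42, 75)` → x = (1, 9, 7, 42, 75)
`print(y)` → prints (1, 9, 7)

Answer:
[2, 3, 9, 44, 46]
(1, 9, 7)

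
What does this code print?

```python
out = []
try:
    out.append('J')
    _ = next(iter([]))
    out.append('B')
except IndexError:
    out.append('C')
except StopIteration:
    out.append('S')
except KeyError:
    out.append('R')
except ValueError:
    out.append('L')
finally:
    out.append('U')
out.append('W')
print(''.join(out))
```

Execution trace: 'J' (try body) → 'S' (except StopIteration) → 'U' (finally) → 'W' (after the try/except). Output: JSUW

Answer: JSUW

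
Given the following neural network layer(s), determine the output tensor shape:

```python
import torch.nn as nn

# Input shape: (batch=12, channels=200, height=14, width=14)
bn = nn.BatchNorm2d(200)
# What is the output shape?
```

Input: (12, 200, 14, 14) -> Output: (12, 200, 14, 14)

Answer: (12, 200, 14, 14)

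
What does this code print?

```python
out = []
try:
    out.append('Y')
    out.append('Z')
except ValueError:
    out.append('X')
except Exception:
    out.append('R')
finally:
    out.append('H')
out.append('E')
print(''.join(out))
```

Execution trace: 'Y' (try body) → 'Z' (try body, no exception) → 'H' (finally) → 'E' (after the try/except). Output: YZHE

Answer: YZHE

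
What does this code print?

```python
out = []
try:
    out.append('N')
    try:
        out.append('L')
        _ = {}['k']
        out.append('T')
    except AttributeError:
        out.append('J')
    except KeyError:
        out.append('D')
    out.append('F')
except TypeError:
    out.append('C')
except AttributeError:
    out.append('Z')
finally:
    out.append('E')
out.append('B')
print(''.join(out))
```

Execution trace: 'N' (try body) → 'L' (inner try body) → 'D' (inner except KeyError) → 'F' (try body, no exception) → 'E' (finally) → 'B' (after the try/except). Output: NLDFEB

Answer: NLDFEB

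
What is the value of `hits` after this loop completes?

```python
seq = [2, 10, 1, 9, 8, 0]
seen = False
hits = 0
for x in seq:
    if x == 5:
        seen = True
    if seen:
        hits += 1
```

Count elements after first 5 in [2, 10, 1, 9, 8, 0]
`hits` takes the values: 0

Answer: 0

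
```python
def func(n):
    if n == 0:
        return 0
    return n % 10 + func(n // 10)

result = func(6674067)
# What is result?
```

Sum of digits of 6674067: 7 + 6 + 0 + 4 + 7 + 6 + 6 = 36

Answer: 36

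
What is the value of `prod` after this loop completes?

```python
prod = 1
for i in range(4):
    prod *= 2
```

2^4 = 16
`prod` takes the values: 1 → 2 → 4 → 8 → 16

Answer: 16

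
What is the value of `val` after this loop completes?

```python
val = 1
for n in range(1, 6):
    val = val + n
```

Start at 1, add 1 through 5
`val` takes the values: 1 → 2 → 4 → 7 → 11 → 16

Answer: 16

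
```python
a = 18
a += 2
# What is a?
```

Trace:
`a = 18` → a = 18
`a += 2` → a = 20
So a = 20

Answer: 20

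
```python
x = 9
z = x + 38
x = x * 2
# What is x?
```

Trace:
`x = 9` → x = 9
`z = x + 38` → z = 47
`x = x * 2` → x = 18
So x = 18

Answer: 18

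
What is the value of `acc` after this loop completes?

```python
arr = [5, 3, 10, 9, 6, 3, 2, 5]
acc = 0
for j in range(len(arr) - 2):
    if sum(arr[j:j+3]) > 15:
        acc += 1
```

Count windows with sum > 15
`acc` takes the values: 0 → 1 → 2 → 3 → 4

Answer: 4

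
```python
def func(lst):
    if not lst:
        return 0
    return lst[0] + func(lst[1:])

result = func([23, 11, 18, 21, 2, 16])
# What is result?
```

23 + 11 + 18 + 21 + 2 + 16 + 0 = 91

Answer: 91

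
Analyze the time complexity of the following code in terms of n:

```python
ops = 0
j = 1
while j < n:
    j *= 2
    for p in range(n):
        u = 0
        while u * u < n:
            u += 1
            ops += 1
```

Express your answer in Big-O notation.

Each loop level contributes: log n × n × √n. Multiplying the contributions gives O(n√n log n).

Answer: O(n√n log n)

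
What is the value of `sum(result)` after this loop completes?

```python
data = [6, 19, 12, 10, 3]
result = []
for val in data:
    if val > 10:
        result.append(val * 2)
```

Sum of doubled values > 10
`result` takes the values: [] → [38] → [38, 24]
So `sum(result)` = 62

Answer: 62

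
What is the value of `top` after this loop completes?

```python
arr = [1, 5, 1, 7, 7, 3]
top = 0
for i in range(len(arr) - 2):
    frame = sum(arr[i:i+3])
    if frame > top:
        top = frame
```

Max sum of 3-element window in [1, 5, 1, 7, 7, 3]
`top` takes the values: 0 → 7 → 13 → 15 → 17

Answer: 17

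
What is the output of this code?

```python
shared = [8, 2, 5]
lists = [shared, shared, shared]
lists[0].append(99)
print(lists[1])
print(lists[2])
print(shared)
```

Key concept: list of same reference.
Step by step:
`shared = [8, 2, 5]` → shared = [8, 2, 5]
`lists = [shared, shared, shared]` → lists = [[8, 2, 5], [8, 2, 5], [8, 2, 5]]
`lists[0].append(99)` → shared = [8, 2, 5, 99]; lists = [[8, 2, 5, 99], [8, 2, 5, 99], [8, 2, 5, 99]]
`print(lists[1])` → prints [8, 2, 5, 99]
`print(lists[2])` → prints [8, 2, 5, 99]
`print(shared)` → prints [8, 2, 5, 99]

Answer:
[8, 2, 5, 99]
[8, 2, 5, 99]
[8, 2, 5, 99]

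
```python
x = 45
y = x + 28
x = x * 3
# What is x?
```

Trace:
`x = 45` → x = 45
`y = x + 28` → y = 73
`x = x * 3` → x = 135
So x = 135

Answer: 135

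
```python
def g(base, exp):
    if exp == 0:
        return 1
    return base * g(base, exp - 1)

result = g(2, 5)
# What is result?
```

g(2, 5) = 2 * 2 * 2 * 2 * 2 = 32

Answer: 32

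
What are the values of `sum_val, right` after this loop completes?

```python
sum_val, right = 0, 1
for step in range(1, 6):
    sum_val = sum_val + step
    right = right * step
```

Sum and factorial of 1 to 5
`sum_val, right` takes the values: (0, 1) → (1, 1) → (3, 1) → (3, 2) → (6, 2) → (6, 6) → (10, 6) → (10, 24) → (15, 24) → (15, 120)

Answer: 15, 120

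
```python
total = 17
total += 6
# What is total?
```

Trace:
`total = 17` → total = 17
`total += 6` → total = 23
So total = 23

Answer: 23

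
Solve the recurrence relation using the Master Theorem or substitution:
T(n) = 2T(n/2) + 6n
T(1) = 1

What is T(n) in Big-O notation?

By Master Theorem: a=2, b=2, f(n)=6n. Since log_2(2) = 1 and f(n) = Θ(n^1), Case 2 applies. T(n) = O(n log n).

Answer: O(n log n)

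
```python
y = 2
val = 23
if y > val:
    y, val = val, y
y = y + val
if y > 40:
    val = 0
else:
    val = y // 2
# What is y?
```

Trace:
`y = 2` → y = 2
`val = 23` → val = 23
`if y > val: ...` → y > val is False → no variable changes
`y = y + val` → y = 25
`if y > 40: ...` → y > 40 is False, take else branch → val = 12
So y = 25

Answer: 25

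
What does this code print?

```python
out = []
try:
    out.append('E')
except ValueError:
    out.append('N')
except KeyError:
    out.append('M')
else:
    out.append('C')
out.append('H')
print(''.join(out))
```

Execution trace: 'E' (try body, no exception) → 'C' (else) → 'H' (after the try/except). Output: ECH

Answer: ECH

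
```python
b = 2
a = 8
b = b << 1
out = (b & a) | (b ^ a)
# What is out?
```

Trace:
`b = 2` → b = 2
`a = 8` → a = 8
`b = b << 1` → b = 4
`out = (b & a) | (b ^ a)` → out = 12
So out = 12

Answer: 12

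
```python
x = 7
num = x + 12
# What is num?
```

Trace:
`x = 7` → x = 7
`num = x + 12` → num = 19
So num = 19

Answer: 19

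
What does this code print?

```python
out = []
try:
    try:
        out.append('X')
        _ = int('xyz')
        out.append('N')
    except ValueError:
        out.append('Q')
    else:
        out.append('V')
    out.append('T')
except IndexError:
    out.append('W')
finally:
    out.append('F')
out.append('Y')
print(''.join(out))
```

Execution trace: 'X' (inner try body) → 'Q' (inner except ValueError) → 'T' (try body, no exception) → 'F' (finally) → 'Y' (after the try/except). Output: XQTFY

Answer: XQTFY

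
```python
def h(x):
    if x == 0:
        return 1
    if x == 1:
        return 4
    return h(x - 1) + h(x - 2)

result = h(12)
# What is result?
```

Build up from base cases: h(0)=1, h(1)=4, h(2)=5, h(3)=9, h(4)=14, h(5)=23, h(6)=37, ..., h(12)=665

Answer: 665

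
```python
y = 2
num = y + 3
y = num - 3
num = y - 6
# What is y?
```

Trace:
`y = 2` → y = 2
`num = y + 3` → num = 5
`y = num - 3` → y = 2
`num = y - 6` → num = -4
So y = 2

Answer: 2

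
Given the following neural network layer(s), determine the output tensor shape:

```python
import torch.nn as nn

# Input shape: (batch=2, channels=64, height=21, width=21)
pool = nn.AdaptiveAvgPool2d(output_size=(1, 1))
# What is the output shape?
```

Input: (2, 64, 21, 21) -> Output: (2, 64, 1, 1)

Answer: (2, 64, 1, 1)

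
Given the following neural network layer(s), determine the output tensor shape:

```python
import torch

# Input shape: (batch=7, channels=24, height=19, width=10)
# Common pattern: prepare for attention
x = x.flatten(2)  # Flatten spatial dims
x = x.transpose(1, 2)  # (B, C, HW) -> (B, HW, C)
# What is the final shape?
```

Input: (7, 24, 19, 10) -> after flatten(2): (7, 24, 190) -> Output: (7, 190, 24)

Answer: (7, 190, 24)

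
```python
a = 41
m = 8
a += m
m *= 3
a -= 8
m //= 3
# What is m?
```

Trace:
`a = 41` → a = 41
`m = 8` → m = 8
`a += m` → a = 49
`m *= 3` → m = 24
`a -= 8` → a = 41
`m //= 3` → m = 8
So m = 8

Answer: 8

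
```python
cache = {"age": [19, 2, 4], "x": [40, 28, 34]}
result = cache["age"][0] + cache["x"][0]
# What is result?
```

Trace:
`cache = {"age": [19, 2, 4], "x": [40, 28, 34]}` → cache = {'age': [19, 2, 4], 'x': [40, 28, 34]}
`result = cache["age"][0] + cache["x"][0]` → result = 59
So result = 59

Answer: 59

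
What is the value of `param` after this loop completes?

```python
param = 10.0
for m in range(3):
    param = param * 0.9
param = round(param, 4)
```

Exponential decay: 10.0 * 0.9^3
`param` takes the values: 10.0 → 9.0 → 8.1 → 7.29

Answer: 7.29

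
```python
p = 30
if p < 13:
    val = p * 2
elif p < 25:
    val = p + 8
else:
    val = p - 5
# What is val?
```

Trace:
`p = 30` → p = 30
`if p < 13: ...` → p < 13 is False, p < 25 is False, take else branch → val = 25
So val = 25

Answer: 25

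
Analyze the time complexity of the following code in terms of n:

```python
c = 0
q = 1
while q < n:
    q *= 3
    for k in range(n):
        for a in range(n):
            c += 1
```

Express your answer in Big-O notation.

Each loop level contributes: log n × n × n. Multiplying the contributions gives O(n^2 log n).

Answer: O(n^2 log n)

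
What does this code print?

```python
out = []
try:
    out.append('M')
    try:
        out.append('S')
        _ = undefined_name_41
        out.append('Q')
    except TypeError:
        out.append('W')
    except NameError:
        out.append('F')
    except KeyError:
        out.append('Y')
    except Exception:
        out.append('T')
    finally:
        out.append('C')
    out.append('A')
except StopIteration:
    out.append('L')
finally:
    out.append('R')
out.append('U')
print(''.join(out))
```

Execution trace: 'M' (try body) → 'S' (inner try body) → 'F' (inner except NameError) → 'C' (inner finally) → 'A' (try body, no exception) → 'R' (finally) → 'U' (after the try/except). Output: MSFCARU

Answer: MSFCARU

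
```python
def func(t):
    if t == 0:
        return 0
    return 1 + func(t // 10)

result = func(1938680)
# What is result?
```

Count of digits of 1938680: 7

Answer: 7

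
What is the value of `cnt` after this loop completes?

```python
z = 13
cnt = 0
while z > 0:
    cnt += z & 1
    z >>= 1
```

Count set bits in 13 (binary: 0b1101)
`cnt` takes the values: 0 → 1 → 2 → 3

Answer: 3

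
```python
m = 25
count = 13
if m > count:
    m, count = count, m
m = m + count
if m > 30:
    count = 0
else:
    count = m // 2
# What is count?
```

Trace:
`m = 25` → m = 25
`count = 13` → count = 13
`if m > count: ...` → m > count is True → m = 13; count = 25
`m = m + count` → m = 38
`if m > 30: ...` → m > 30 is True → count = 0
So count = 0

Answer: 0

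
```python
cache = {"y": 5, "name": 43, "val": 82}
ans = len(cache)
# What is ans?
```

Trace:
`cache = {"y": 5, "name": 43, "val": 82}` → cache = {'y': 5, 'name': 43, 'val': 82}
`ans = len(cache)` → ans = 3
So ans = 3

Answer: 3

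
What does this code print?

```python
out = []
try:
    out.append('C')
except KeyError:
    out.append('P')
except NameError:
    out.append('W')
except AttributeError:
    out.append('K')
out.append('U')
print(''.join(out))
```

Execution trace: 'C' (try body, no exception) → 'U' (after the try/except). Output: CU

Answer: CU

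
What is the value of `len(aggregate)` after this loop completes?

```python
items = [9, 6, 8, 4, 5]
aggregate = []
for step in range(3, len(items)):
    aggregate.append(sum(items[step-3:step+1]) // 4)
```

Number of 4-element averages
`aggregate` takes the values: [] → [6] → [6, 5]
So `len(aggregate)` = 2

Answer: 2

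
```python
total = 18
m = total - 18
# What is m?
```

Trace:
`total = 18` → total = 18
`m = total - 18` → m = 0
So m = 0

Answer: 0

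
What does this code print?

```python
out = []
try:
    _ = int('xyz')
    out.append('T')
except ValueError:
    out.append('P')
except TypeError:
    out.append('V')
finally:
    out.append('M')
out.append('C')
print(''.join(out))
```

Execution trace: 'P' (except ValueError) → 'M' (finally) → 'C' (after the try/except). Output: PMC

Answer: PMC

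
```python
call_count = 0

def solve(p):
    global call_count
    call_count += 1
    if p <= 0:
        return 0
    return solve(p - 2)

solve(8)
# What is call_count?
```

Linear recursion stepping by 2: 5 calls from p=8 down to ≤0.

Answer: 5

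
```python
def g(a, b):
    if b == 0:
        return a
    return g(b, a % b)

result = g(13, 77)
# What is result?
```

g(13, 77) -> g(77, 13) -> g(13, 12) -> g(12, 1) -> g(1, 0) -> 1

Answer: 1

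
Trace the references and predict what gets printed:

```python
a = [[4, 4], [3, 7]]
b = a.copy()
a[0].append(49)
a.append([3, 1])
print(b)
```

Key concept: shallow copy with nested lists.
Step by step:
`a = [[4, 4], [3, 7]]` → a = [[4, 4], [3, 7]]
`b = a.copy()` → b = [[4, 4], [3, 7]]
`a[0].append(49)` → a = [[4, 4, 49], [3, 7]]; b = [[4, 4, 49], [3, 7]]
`a.append([3, 1])` → a = [[4, 4, 49], [3, 7], [3, 1]]
`print(b)` → prints [[4, 4, 49], [3, 7]]

Answer: [[4, 4, 49], [3, 7]]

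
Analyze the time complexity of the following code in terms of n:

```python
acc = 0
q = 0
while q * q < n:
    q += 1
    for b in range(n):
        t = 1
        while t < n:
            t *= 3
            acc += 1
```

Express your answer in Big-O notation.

Each loop level contributes: √n × n × log n. Multiplying the contributions gives O(n√n log n).

Answer: O(n√n log n)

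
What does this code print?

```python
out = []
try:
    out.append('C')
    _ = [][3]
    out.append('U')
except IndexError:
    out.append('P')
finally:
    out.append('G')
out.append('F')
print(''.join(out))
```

Execution trace: 'C' (try body) → 'P' (except IndexError) → 'G' (finally) → 'F' (after the try/except). Output: CPGF

Answer: CPGF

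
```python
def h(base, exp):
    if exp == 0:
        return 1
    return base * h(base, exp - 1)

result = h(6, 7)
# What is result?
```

h(6, 7) = 6 * 6 * 6 * 6 * 6 * 6 * 6 = 279936

Answer: 279936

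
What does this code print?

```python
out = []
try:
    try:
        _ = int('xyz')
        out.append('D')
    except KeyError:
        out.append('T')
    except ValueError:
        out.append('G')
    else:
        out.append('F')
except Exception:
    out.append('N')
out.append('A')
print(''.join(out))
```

Execution trace: 'G' (inner except ValueError) → 'A' (after the try/except). Output: GA

Answer: GA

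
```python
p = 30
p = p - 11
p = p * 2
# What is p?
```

Trace:
`p = 30` → p = 30
`p = p - 11` → p = 19
`p = p * 2` → p = 38
So p = 38

Answer: 38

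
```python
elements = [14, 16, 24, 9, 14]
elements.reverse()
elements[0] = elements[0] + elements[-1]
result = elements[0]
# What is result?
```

Trace:
`elements = [14, 16, 24, 9, 14]` → elements = [14, 16, 24, 9, 14]
`elements.reverse()` → elements = [14, 9, 24, 16, 14]
`elements[0] = elements[0] + elements[-1]` → elements = [28, 9, 24, 16, 14]
`result = elements[0]` → result = 28
So result = 28

Answer: 28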